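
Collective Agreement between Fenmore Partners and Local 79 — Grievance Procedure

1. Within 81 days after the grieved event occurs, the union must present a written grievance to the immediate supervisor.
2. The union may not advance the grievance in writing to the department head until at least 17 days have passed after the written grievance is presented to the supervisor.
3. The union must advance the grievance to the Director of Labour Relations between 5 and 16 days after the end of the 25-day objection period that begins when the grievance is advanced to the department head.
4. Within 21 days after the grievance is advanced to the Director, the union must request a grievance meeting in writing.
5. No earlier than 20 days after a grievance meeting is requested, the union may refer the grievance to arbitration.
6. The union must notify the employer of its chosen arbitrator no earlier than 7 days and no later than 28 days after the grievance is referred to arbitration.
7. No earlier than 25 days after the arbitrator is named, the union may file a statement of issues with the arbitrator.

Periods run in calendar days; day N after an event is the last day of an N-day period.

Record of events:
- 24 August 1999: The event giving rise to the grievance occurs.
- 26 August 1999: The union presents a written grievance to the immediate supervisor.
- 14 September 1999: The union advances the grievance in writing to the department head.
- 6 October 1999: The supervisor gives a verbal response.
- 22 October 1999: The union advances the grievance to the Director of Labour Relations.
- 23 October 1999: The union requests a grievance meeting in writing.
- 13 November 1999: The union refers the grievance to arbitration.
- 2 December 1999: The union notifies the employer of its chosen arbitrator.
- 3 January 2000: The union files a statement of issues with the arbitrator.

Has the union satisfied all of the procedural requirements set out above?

Yes

Step 1 — counting 81 days from 24 August 1999 (when the grieved event occurs) gives a deadline of 13 November 1999; completed 26 August 1999, before the deadline.
Step 2 — must wait 17 days from 26 August 1999 (when the written grievance is presented to the supervisor), so not before 12 September 1999; done 14 September 1999, after the minimum wait.
Step 3 — 5 and 16 days from 9 October 1999 (end of the 25-day objection period, which began when the grievance is advanced to the department head on 14 September 1999) are 14 October 1999 and 25 October 1999 respectively; done 22 October 1999 — within the window.
Step 4 — counting 21 days from 22 October 1999 (when the grievance is advanced to the Director) gives a deadline of 12 November 1999; done 23 October 1999 — timely.
Step 5 — must wait 20 days from 23 October 1999 (when a grievance meeting is requested), so not before 12 November 1999; 13 November 1999 is on or after that date.
Step 6 — 7 and 28 days from 13 November 1999 (when the grievance is referred to arbitration) are 20 November 1999 and 11 December 1999 respectively; done 2 December 1999, which is between those dates.
Step 7 — must wait 25 days from 2 December 1999 (when the arbitrator is named), so not before 27 December 1999; 3 January 2000 is on or after that date.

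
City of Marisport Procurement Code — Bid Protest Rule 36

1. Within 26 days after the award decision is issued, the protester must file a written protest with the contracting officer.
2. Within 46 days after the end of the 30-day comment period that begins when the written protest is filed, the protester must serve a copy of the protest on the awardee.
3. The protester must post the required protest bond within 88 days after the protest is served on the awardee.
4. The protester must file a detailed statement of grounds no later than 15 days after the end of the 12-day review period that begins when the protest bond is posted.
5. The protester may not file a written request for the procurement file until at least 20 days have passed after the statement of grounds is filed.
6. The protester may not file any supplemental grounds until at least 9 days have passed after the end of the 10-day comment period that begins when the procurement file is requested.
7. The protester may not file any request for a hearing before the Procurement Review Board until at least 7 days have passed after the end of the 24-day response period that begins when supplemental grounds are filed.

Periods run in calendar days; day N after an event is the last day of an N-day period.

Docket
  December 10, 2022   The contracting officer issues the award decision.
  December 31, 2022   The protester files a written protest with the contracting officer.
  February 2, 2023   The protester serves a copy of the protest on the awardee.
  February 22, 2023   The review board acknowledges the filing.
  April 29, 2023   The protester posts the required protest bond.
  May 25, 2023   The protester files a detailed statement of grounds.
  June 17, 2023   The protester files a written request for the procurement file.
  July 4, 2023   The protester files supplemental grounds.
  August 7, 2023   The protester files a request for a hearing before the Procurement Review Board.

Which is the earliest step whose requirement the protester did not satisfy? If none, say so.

Step 6

(1) due by December 10, 2022 + 26 days = January 5, 2023; December 31, 2022 is within that limit.
(2) due by January 30, 2023 + 46 days = March 17, 2023; February 2, 2023 is within that limit.
(3) due by February 2, 2023 + 88 days = May 1, 2023; April 29, 2023 is within that limit.
(4) due by May 11, 2023 + 15 days = May 26, 2023; done May 25, 2023 — timely.
(5) permitted from May 25, 2023 + 20 days = June 14, 2023 onward; done June 17, 2023, after the minimum wait.
(6) permitted from June 27, 2023 + 9 days = July 6, 2023 onward; acted on July 4, 2023, 2 days prematurely.
The procedure was therefore not followed at step 6.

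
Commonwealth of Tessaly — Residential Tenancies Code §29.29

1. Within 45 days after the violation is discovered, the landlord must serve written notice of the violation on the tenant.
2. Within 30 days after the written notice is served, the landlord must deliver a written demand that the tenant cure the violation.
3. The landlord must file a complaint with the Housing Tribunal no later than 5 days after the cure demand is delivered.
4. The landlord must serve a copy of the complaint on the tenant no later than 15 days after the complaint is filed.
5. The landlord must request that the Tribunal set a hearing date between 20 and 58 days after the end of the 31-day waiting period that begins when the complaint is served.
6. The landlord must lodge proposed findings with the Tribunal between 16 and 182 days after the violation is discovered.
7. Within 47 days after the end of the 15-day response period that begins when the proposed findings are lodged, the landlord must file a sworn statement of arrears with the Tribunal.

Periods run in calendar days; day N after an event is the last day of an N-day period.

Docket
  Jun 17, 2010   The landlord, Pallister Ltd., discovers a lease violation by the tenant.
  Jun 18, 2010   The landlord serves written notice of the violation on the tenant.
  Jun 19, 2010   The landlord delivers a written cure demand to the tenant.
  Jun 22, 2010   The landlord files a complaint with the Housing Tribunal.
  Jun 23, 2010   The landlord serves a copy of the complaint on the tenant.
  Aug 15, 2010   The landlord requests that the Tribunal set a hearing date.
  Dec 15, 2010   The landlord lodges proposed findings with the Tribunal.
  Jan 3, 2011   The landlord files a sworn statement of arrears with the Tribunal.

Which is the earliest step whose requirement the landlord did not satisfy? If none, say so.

Step 1 — counting 45 days from Jun 17, 2010 (when the violation is discovered) gives a deadline of Aug 1, 2010; completed Jun 18, 2010, before the deadline.
Step 2 — counting 30 days from Jun 18, 2010 (when the written notice is served) gives a deadline of Jul 18, 2010; done Jun 19, 2010 — timely.
Step 3 — counting 5 days from Jun 19, 2010 (when the cure demand is delivered) gives a deadline of Jun 24, 2010; Jun 22, 2010 is within that limit.
Step 4 — counting 15 days from Jun 22, 2010 (when the complaint is filed) gives a deadline of Jul 7, 2010; Jun 23, 2010 is within that limit.
Step 5 — 20 and 58 days from Jul 24, 2010 (end of the 31-day waiting period, which began when the complaint is served on Jun 23, 2010) are Aug 13, 2010 and Sep 20, 2010 respectively; done Aug 15, 2010 — within the window.
Step 6 — 16 and 182 days from Jun 17, 2010 (when the violation is discovered) are Jul 3, 2010 and Dec 16, 2010 respectively; Dec 15, 2010 falls inside that range.
Step 7 — counting 47 days from Dec 30, 2010 (end of the 15-day response period, which began when the proposed findings are lodged on Dec 15, 2010) gives a deadline of Feb 15, 2011; done Jan 3, 2011 — timely.

None — every step was satisfied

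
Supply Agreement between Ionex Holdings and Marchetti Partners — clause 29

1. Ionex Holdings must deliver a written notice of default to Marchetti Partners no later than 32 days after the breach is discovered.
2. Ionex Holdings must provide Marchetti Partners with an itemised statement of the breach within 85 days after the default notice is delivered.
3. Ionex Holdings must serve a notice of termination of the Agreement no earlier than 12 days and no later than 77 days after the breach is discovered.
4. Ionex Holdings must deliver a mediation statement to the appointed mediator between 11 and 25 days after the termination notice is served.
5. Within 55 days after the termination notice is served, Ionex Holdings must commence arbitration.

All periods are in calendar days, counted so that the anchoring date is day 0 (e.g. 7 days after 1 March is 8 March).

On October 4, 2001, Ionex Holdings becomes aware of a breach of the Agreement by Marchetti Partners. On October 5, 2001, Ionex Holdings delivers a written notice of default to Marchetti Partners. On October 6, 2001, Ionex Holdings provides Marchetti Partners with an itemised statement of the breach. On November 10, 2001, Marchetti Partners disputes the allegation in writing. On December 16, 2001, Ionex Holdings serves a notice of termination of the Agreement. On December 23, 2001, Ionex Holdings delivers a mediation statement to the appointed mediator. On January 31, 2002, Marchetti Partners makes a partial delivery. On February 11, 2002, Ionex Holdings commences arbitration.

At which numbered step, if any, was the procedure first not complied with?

Step 1: 32 days after October 4, 2001 (when the breach is discovered) is November 5, 2001; done October 5, 2001 — timely.
Step 2: 85 days after October 5, 2001 (when the default notice is delivered) is December 29, 2001; completed October 6, 2001, before the deadline.
Step 3: the window is 12–77 days after October 4, 2001 (when the breach is discovered), so October 16, 2001 through December 20, 2001; December 16, 2001 falls inside that range.
Step 4: the window is 11–25 days after December 16, 2001 (when the termination notice is served), so December 27, 2001 through January 10, 2002; December 23, 2001 is 4 days too early.
The analysis stops there.

Step 4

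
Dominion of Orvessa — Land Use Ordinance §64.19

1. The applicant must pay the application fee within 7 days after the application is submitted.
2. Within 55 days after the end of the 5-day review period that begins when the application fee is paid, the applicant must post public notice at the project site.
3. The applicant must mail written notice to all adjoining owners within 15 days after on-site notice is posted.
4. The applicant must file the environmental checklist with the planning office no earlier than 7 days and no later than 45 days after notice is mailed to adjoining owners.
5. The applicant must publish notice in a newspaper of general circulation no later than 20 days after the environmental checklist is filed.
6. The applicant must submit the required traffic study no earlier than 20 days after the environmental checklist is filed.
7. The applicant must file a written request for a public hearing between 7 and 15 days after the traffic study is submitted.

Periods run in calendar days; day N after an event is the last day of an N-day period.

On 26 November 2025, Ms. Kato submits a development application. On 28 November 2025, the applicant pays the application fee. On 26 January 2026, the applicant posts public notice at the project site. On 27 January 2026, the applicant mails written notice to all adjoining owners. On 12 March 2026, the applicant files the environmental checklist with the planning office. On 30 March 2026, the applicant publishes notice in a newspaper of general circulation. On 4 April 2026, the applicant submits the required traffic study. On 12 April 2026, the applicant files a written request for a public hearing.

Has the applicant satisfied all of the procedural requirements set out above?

Yes

Step 1 — counting 7 days from 26 November 2025 (when the application is submitted) gives a deadline of 3 December 2025; done 28 November 2025 — timely.
Step 2 — counting 55 days from 3 December 2025 (end of the 5-day review period, which began when the application fee is paid on 28 November 2025) gives a deadline of 27 January 2026; 26 January 2026 is within that limit.
Step 3 — counting 15 days from 26 January 2026 (when on-site notice is posted) gives a deadline of 10 February 2026; completed 27 January 2026, before the deadline.
Step 4 — 7 and 45 days from 27 January 2026 (when notice is mailed to adjoining owners) are 3 February 2026 and 13 March 2026 respectively; 12 March 2026 falls inside that range.
Step 5 — counting 20 days from 12 March 2026 (when the environmental checklist is filed) gives a deadline of 1 April 2026; done 30 March 2026 — timely.
Step 6 — must wait 20 days from 12 March 2026 (when the environmental checklist is filed), so not before 1 April 2026; done 4 April 2026, after the minimum wait.
Step 7 — 7 and 15 days from 4 April 2026 (when the traffic study is submitted) are 11 April 2026 and 19 April 2026 respectively; done 12 April 2026 — within the window.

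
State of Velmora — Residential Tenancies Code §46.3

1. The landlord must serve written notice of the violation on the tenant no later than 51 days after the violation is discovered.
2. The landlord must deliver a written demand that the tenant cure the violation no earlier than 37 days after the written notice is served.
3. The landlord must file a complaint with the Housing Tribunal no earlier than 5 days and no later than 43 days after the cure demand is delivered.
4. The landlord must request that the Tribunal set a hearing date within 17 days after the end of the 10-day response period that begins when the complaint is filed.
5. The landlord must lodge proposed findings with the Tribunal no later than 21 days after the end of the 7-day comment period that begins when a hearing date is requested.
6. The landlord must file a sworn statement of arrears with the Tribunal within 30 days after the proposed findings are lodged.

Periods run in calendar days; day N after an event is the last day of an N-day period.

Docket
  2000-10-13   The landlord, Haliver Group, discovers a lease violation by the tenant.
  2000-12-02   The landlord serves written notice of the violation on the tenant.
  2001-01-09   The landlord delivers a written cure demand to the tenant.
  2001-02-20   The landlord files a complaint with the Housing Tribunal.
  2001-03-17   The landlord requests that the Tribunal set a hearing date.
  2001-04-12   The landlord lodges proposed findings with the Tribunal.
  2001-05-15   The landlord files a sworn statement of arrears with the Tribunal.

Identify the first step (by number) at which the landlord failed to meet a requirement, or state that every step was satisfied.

Step 1: 51 days after 2000-10-13 (when the violation is discovered) is 2000-12-03; 2000-12-02 is within that limit.
Step 2: the earliest permitted date is 37 days after 2000-12-02 (when the written notice is served), i.e. 2001-01-08; 2001-01-09 is on or after that date.
Step 3: the window is 5–43 days after 2001-01-09 (when the cure demand is delivered), so 2001-01-14 through 2001-02-21; done 2001-02-20 — within the window.
Step 4: 17 days after 2001-03-02 (end of the 10-day response period, which began when the complaint is filed on 2001-02-20) is 2001-03-19; completed 2001-03-17, before the deadline.
Step 5: 21 days after 2001-03-24 (end of the 7-day comment period, which began when a hearing date is requested on 2001-03-17) is 2001-04-14; done 2001-04-12 — timely.
Step 6: 30 days after 2001-04-12 (when the proposed findings are lodged) is 2001-05-12; 2001-05-15 misses that deadline by 3 days.

Step 6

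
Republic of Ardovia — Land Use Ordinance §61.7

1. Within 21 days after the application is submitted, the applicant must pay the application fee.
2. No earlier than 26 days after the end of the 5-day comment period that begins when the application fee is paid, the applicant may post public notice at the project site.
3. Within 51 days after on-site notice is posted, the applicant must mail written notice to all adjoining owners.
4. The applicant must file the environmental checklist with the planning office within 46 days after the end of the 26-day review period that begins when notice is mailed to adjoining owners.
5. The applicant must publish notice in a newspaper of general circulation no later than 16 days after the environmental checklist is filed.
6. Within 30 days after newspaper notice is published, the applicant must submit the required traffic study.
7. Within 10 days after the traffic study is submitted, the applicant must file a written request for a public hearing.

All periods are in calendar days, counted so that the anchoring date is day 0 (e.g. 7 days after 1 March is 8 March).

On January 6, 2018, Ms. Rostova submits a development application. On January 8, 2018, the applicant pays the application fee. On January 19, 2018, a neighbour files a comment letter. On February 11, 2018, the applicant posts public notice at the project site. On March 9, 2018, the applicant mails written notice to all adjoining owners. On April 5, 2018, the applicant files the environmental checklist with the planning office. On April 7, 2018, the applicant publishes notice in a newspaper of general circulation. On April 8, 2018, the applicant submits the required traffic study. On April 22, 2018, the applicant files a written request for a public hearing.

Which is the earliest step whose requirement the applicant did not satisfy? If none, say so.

(1) due by January 6, 2018 + 21 days = January 27, 2018; done January 8, 2018 — timely.
(2) permitted from January 13, 2018 + 26 days = February 8, 2018 onward; February 11, 2018 is on or after that date.
(3) due by February 11, 2018 + 51 days = April 3, 2018; done March 9, 2018 — timely.
(4) due by April 4, 2018 + 46 days = May 20, 2018; April 5, 2018 is within that limit.
(5) due by April 5, 2018 + 16 days = April 21, 2018; April 7, 2018 is within that limit.
(6) due by April 7, 2018 + 30 days = May 7, 2018; completed April 8, 2018, before the deadline.
(7) due by April 8, 2018 + 10 days = April 18, 2018; not done until April 22, 2018, 4 days after the deadline.
No need to go further; step 7 was not satisfied.

Step 7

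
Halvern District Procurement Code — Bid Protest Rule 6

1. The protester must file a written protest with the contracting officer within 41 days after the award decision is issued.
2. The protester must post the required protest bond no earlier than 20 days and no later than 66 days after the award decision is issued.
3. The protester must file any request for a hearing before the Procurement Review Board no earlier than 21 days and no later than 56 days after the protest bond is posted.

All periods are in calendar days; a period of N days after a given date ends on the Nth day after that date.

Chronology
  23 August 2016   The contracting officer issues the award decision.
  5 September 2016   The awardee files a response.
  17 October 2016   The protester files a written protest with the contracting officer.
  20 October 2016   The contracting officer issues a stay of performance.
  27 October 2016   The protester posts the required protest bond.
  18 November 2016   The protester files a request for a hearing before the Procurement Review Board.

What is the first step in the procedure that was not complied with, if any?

Step 1

(1) due by 23 August 2016 + 41 days = 3 October 2016; done 17 October 2016 — 14 days late.
The procedure was therefore not followed at step 1.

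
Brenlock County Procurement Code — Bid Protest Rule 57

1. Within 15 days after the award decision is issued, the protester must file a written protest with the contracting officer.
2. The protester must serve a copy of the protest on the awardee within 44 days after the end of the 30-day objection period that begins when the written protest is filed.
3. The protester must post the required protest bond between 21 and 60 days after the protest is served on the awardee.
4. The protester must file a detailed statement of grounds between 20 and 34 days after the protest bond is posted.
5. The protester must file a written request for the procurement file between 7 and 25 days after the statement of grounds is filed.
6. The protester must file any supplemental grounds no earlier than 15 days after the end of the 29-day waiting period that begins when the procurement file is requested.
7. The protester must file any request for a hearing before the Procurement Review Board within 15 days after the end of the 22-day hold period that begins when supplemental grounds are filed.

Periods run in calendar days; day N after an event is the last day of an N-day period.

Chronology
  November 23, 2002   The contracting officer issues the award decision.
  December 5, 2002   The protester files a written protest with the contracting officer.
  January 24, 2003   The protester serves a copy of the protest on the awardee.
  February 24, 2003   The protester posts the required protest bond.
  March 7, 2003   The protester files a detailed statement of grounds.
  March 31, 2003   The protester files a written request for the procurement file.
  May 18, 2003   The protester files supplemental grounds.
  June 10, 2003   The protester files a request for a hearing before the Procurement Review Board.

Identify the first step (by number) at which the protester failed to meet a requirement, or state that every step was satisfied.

Step 4

(1) due by November 23, 2002 + 15 days = December 8, 2002; completed December 5, 2002, before the deadline.
(2) due by January 4, 2003 + 44 days = February 17, 2003; completed January 24, 2003, before the deadline.
(3) the permitted window runs from January 24, 2003 + 21 = February 14, 2003 to January 24, 2003 + 60 = March 25, 2003; done February 24, 2003, which is between those dates.
(4) the permitted window runs from February 24, 2003 + 20 = March 16, 2003 to February 24, 2003 + 34 = March 30, 2003; March 7, 2003 is 9 days too early.
No need to go further; step 4 was not satisfied.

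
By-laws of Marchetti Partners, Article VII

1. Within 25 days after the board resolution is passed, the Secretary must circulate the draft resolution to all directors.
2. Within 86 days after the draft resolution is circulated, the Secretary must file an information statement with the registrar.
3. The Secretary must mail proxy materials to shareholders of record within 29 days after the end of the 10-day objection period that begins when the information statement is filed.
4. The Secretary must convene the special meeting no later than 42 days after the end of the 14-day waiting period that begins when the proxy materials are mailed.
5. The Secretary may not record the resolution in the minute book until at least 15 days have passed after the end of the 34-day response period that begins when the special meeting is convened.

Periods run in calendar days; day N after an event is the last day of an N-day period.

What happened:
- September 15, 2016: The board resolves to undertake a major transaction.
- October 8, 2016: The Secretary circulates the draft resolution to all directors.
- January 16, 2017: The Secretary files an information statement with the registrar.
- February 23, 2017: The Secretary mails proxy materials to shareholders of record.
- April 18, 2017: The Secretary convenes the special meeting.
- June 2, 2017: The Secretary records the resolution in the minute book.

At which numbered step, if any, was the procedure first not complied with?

Step 1: 25 days after September 15, 2016 (when the board resolution is passed) is October 10, 2016; completed October 8, 2016, before the deadline.
Step 2: 86 days after October 8, 2016 (when the draft resolution is circulated) is January 2, 2017; not done until January 16, 2017, 14 days after the deadline.

Step 2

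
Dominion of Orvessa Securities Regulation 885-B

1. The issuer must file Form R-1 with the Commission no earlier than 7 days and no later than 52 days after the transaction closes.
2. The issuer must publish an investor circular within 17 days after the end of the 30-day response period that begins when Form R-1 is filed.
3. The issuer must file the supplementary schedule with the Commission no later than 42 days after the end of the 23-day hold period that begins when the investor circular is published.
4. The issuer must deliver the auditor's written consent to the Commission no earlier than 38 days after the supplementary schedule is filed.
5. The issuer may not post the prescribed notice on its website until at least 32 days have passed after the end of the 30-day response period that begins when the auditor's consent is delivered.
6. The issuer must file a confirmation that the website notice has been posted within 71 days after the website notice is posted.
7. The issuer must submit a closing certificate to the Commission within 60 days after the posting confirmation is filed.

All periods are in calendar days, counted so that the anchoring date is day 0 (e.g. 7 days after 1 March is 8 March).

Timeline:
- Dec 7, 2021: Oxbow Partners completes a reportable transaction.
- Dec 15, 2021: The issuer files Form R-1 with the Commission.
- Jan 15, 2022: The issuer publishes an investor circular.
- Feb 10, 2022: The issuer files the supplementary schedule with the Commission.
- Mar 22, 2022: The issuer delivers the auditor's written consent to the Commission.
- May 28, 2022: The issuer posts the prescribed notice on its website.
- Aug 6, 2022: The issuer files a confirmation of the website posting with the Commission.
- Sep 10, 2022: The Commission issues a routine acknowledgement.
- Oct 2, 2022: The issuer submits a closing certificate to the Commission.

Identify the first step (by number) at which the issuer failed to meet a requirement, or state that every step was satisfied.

None — every step was satisfied

(1) the permitted window runs from Dec 7, 2021 + 7 = Dec 14, 2021 to Dec 7, 2021 + 52 = Jan 28, 2022; done Dec 15, 2021 — within the window.
(2) due by Jan 14, 2022 + 17 days = Jan 31, 2022; Jan 15, 2022 is within that limit.
(3) due by Feb 7, 2022 + 42 days = Mar 21, 2022; completed Feb 10, 2022, before the deadline.
(4) permitted from Feb 10, 2022 + 38 days = Mar 20, 2022 onward; Mar 22, 2022 is on or after that date.
(5) permitted from Apr 21, 2022 + 32 days = May 23, 2022 onward; May 28, 2022 is on or after that date.
(6) due by May 28, 2022 + 71 days = Aug 7, 2022; done Aug 6, 2022 — timely.
(7) due by Aug 6, 2022 + 60 days = Oct 5, 2022; done Oct 2, 2022 — timely.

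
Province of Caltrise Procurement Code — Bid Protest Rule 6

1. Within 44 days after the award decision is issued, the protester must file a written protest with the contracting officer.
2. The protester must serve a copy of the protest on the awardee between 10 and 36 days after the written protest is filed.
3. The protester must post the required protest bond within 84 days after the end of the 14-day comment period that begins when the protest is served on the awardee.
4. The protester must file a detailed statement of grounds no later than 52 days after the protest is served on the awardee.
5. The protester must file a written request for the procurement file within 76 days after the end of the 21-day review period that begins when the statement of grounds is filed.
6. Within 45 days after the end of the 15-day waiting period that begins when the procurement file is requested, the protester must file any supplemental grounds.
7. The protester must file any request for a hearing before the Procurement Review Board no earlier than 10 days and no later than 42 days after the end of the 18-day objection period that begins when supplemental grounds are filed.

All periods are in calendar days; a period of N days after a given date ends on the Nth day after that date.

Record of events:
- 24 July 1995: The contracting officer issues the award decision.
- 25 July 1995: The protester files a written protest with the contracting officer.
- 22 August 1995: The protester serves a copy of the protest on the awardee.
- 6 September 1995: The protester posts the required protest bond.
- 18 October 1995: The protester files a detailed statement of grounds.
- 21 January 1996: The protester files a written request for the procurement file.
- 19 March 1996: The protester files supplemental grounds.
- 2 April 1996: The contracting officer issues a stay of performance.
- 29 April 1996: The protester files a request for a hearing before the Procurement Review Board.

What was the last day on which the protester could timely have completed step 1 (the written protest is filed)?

6 September 1995

Step 1 runs from 24 July 1995, when the award decision is issued. 44 days after 24 July 1995 is 6 September 1995.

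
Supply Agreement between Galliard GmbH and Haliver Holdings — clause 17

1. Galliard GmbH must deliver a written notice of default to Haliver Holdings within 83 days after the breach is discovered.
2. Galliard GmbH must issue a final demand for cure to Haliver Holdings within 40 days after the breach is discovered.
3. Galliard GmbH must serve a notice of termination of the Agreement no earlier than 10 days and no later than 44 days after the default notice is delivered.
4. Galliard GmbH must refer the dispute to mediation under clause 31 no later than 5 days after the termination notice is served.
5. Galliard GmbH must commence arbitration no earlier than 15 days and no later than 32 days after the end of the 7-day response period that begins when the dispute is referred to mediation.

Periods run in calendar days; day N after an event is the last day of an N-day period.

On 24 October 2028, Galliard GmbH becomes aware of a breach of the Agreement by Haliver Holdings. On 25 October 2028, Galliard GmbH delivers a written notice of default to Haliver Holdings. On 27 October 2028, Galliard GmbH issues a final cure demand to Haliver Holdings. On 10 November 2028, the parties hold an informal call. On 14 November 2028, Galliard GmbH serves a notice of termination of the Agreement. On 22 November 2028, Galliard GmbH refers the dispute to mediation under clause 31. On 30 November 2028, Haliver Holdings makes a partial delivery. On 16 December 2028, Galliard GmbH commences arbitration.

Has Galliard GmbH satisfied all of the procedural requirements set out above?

Step 1 — counting 83 days from 24 October 2028 (when the breach is discovered) gives a deadline of 15 January 2029; completed 25 October 2028, before the deadline.
Step 2 — counting 40 days from 24 October 2028 (when the breach is discovered) gives a deadline of 3 December 2028; completed 27 October 2028, before the deadline.
Step 3 — 10 and 44 days from 25 October 2028 (when the default notice is delivered) are 4 November 2028 and 8 December 2028 respectively; done 14 November 2028 — within the window.
Step 4 — counting 5 days from 14 November 2028 (when the termination notice is served) gives a deadline of 19 November 2028; 22 November 2028 misses that deadline by 3 days.

No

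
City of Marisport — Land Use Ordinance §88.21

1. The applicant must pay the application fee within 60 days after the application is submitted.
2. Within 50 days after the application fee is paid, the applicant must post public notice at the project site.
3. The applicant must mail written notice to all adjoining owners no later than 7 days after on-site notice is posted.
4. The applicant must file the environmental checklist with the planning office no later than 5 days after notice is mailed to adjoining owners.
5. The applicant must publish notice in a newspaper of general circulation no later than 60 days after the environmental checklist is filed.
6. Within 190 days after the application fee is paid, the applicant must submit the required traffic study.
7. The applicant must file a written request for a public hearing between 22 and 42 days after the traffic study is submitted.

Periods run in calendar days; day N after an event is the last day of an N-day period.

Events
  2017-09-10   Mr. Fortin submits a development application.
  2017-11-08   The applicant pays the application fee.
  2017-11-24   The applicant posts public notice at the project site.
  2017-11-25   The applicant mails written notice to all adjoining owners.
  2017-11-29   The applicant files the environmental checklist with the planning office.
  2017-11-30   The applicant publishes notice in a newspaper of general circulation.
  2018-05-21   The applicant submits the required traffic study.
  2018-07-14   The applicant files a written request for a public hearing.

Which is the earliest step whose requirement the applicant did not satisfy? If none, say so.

Step 6

(1) due by 2017-09-10 + 60 days = 2017-11-09; completed 2017-11-08, before the deadline.
(2) due by 2017-11-08 + 50 days = 2017-12-28; completed 2017-11-24, before the deadline.
(3) due by 2017-11-24 + 7 days = 2017-12-01; done 2017-11-25 — timely.
(4) due by 2017-11-25 + 5 days = 2017-11-30; 2017-11-29 is within that limit.
(5) due by 2017-11-29 + 60 days = 2018-01-28; completed 2017-11-30, before the deadline.
(6) due by 2017-11-08 + 190 days = 2018-05-17; not done until 2018-05-21, 4 days after the deadline.
That is the first point of non-compliance.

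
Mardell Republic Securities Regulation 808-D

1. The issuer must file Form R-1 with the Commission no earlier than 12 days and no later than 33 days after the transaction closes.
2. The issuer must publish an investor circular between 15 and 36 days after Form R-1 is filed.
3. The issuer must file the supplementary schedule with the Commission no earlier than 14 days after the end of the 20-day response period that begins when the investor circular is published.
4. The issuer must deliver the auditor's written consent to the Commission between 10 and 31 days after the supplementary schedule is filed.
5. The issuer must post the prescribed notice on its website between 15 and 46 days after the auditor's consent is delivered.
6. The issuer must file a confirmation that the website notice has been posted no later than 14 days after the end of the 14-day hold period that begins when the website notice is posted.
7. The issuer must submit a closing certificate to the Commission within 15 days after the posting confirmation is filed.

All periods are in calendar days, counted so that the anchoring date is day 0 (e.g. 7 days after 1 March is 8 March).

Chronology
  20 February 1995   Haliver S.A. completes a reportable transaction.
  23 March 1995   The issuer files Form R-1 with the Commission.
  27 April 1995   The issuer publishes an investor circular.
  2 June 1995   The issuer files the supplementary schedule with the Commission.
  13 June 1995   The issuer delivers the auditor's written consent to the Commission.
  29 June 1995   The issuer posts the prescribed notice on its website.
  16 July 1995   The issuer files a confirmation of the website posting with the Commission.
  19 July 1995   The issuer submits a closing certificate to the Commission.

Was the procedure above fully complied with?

Yes

(1) the permitted window runs from 20 February 1995 + 12 = 4 March 1995 to 20 February 1995 + 33 = 25 March 1995; done 23 March 1995, which is between those dates.
(2) the permitted window runs from 23 March 1995 + 15 = 7 April 1995 to 23 March 1995 + 36 = 28 April 1995; done 27 April 1995, which is between those dates.
(3) permitted from 17 May 1995 + 14 days = 31 May 1995 onward; done 2 June 1995 — permitted.
(4) the permitted window runs from 2 June 1995 + 10 = 12 June 1995 to 2 June 1995 + 31 = 3 July 1995; 13 June 1995 falls inside that range.
(5) the permitted window runs from 13 June 1995 + 15 = 28 June 1995 to 13 June 1995 + 46 = 29 July 1995; done 29 June 1995, which is between those dates.
(6) due by 13 July 1995 + 14 days = 27 July 1995; done 16 July 1995 — timely.
(7) due by 16 July 1995 + 15 days = 31 July 1995; done 19 July 1995 — timely.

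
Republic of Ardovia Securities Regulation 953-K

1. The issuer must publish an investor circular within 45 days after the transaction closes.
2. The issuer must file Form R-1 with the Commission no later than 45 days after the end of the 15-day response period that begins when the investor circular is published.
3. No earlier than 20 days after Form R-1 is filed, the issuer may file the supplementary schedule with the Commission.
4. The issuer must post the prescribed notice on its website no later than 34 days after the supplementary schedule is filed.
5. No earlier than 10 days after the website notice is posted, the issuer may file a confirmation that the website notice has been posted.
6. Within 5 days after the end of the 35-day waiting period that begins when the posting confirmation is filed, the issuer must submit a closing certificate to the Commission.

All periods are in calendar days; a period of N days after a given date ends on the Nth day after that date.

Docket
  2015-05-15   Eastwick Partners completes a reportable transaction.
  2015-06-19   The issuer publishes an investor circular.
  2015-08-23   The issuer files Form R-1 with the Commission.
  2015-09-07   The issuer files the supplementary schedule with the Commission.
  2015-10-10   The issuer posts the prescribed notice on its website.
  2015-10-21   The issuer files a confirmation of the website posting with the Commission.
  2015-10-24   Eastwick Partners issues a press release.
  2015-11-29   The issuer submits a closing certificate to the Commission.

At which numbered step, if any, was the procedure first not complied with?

Step 2

Step 1: 45 days after 2015-05-15 (when the transaction closes) is 2015-06-29; 2015-06-19 is within that limit.
Step 2: 45 days after 2015-07-04 (end of the 15-day response period, which began when the investor circular is published on 2015-06-19) is 2015-08-18; 2015-08-23 misses that deadline by 5 days.
The analysis stops there.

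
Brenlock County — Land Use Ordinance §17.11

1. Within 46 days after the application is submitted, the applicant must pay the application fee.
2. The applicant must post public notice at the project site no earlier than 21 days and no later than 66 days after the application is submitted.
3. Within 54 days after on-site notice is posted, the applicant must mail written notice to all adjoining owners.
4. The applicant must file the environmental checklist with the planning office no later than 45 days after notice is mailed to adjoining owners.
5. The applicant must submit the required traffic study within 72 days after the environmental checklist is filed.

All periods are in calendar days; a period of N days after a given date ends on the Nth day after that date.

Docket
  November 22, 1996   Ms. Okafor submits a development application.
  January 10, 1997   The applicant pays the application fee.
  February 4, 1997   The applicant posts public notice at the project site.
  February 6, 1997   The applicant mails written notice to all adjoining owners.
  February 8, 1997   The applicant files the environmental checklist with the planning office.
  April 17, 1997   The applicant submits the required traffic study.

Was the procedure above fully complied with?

No

Step 1: 46 days after November 22, 1996 (when the application is submitted) is January 7, 1997; done January 10, 1997 — 3 days late.
The analysis stops there.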